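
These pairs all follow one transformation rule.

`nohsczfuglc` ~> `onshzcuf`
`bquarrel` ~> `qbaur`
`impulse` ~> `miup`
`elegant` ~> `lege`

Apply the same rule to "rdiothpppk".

Looking at the pairs, the operation is to swap each adjacent pair of characters (1↔2, 3↔4, ...), then delete the last 3 characters.
For "rdiothpppk", step one produces "droihtppkp"; step two turns that into "droihtp".

droihtp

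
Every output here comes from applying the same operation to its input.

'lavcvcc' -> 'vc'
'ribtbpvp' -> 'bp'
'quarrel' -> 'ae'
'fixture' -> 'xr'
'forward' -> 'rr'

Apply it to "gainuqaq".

iq

Looking at the pairs, the operation is to keep one character in every 3, starting at position 3 (positions 3rd, 6th, 9th, ...).
On "gainuqaq" that produces "iq".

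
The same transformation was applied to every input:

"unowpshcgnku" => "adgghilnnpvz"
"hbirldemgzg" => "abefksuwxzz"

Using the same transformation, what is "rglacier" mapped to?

In each case the input is transformed by: shift every letter 7 places backward in the alphabet (wrapping around), then sort the characters into alphabetical order.
Working it through for "rglacier": intermediate "kzetvbxk", final "bekktvxz".

bekktvxz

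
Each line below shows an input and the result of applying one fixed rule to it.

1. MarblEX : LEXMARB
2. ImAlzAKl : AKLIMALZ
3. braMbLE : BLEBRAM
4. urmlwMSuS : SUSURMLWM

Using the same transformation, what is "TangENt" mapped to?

In each case the input is transformed by: move the last 3 characters to the front (rotate right by 3), then convert every letter to uppercase.
For "TangENt" the result is "ENTTANG".

ENTTANG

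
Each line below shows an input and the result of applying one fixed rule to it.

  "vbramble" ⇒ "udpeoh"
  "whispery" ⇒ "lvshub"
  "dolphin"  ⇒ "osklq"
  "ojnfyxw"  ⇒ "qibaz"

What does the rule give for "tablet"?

The transformation: delete the first 2 characters, then shift every letter 3 places forward in the alphabet (wrapping around).
Starting from "tablet": after the first operation, "blet"; after the second, "eohw".

eohw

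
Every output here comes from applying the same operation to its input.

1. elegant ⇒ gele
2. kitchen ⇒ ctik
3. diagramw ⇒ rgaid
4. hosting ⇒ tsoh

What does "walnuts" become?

nlaw

Each output is the input with this applied: delete the last 3 characters, then reverse the string.
Working it through for "walnuts": intermediate "waln", final "nlaw".
(Check on "elegant": → "eleg" → "gele" ✓)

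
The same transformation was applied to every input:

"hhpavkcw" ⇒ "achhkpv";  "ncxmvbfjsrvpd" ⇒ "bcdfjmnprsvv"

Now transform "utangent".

The transformation: sort the characters into alphabetical order, then delete the last character.
"utangent" → "aegnntt".

aegnntt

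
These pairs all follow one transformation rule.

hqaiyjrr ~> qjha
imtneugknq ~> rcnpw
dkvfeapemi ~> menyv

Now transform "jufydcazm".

The transformation: keep every other character starting from the first (positions 1st, 3rd, 5th, ...), then shift every letter 9 places forward in the alphabet (wrapping around).
On "jufydcazm": the first step gives "jfdam", and the second then gives "somjv".

somjv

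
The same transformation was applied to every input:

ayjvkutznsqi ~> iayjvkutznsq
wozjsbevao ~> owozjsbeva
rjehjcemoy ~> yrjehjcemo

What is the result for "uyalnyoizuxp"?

What's happening: move the last character to the front.
"uyalnyoizuxp" → "puyalnyoizux".

puyalnyoizux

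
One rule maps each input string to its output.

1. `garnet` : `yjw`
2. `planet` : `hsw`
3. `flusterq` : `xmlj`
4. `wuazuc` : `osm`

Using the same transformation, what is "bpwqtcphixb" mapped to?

tolhat

What's happening: shift every letter 8 places backward in the alphabet (wrapping around), then keep every other character starting from the first (positions 1st, 3rd, 5th, ...).
On "bpwqtcphixb": the first step gives "thoiluhzapt", and the second then gives "tolhat".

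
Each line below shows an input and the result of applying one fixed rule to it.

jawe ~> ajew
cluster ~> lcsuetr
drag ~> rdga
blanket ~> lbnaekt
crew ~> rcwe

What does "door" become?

Each output is the input with this applied: swap each adjacent pair of characters (1↔2, 3↔4, ...).
Applying that to "door" gives "odro".

odro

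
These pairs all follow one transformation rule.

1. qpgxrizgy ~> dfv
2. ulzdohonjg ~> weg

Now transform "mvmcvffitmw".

jcq

The pattern: shift every letter 3 places backward in the alphabet (wrapping around), then keep one character in every 3, starting at position 3 (positions 3rd, 6th, 9th, ...).
On "mvmcvffitmw": the first step gives "jsjzsccfqjt", and the second then gives "jcq".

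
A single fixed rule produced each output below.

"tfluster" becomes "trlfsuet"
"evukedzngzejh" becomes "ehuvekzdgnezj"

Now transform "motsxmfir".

What's happening: move the last character to the front, then swap each adjacent pair of characters (1↔2, 3↔4, ...).
On "motsxmfir": the first step gives "rmotsxmfi", and the second then gives "mrtoxsfmi".
(Check on "evukedzngzejh": → "hevukedzngzej" → "ehuvekzdgnezj" ✓)

mrtoxsfmi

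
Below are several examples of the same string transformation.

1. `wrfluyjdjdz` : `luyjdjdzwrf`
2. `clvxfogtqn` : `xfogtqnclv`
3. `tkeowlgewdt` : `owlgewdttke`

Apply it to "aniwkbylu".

wkbyluani

Rule — move the first 3 characters to the end (rotate left by 3).
Applying that to "aniwkbylu" gives "wkbyluani".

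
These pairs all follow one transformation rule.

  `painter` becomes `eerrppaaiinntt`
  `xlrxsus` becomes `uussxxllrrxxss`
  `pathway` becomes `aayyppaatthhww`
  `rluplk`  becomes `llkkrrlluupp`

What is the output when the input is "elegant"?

nntteelleeggaa

Each output is the input with this applied: move the last 2 characters to the front (rotate right by 2), then double every character.
For "elegant" the result is "nntteelleeggaa".
(Check on "pathway": → "aypathw" → "aayyppaatthhww" ✓)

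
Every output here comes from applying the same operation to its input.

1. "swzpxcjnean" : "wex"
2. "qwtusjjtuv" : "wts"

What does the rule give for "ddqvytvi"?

The pattern: take characters alternately from the front and the back (1st, last, 2nd, 2nd-last, ...), then keep one character in every 3, starting at position 3 (positions 3rd, 6th, 9th, ...).
On "ddqvytvi": the first step gives "didvqtvy", and the second then gives "dt".

dt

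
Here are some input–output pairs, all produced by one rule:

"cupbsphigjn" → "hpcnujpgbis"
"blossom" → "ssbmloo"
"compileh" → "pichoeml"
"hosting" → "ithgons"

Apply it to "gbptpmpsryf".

Rule — take characters alternately from the front and the back (1st, last, 2nd, 2nd-last, ...), then move the last 2 characters to the front (rotate right by 2).
Working it through for "gbptpmpsryf": intermediate "gfbyprtsppm", final "pmgfbyprtsp".

pmgfbyprtsp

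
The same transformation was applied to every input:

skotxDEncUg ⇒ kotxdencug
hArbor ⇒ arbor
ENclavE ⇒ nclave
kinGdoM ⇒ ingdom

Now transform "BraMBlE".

ramble

The pattern: delete the first character, then convert every letter to lowercase.
"BraMBlE" → "raMBlE" → "ramble".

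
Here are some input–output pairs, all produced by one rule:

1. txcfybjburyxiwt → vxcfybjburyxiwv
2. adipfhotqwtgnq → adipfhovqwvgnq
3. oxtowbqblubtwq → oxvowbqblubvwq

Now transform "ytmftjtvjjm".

The pattern: replace every "t" with "v".
On "ytmftjtvjjm" that produces "yvmfvjvvjjm".

yvmfvjvvjjm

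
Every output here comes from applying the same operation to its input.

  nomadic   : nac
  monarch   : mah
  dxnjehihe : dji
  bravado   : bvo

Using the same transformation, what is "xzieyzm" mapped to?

The transformation: keep one character in every 3, starting at position 1 (positions 1st, 4th, 7th, ...).
So "xzieyzm" becomes "xem".

xem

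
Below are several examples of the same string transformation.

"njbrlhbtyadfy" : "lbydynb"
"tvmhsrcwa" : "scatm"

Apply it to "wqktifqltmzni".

iqtziwk

Looking at the pairs, the operation is to keep every other character starting from the first (positions 1st, 3rd, 5th, ...), then move the first 2 characters to the end (rotate left by 2).
For "wqktifqltmzni", step one produces "wkiqtzi"; step two turns that into "iqtziwk".
(Check on "tvmhsrcwa": → "tmsca" → "scatm" ✓)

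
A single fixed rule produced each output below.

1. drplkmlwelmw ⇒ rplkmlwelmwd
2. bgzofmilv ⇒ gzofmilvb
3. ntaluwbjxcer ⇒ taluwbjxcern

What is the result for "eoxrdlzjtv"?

oxrdlzjtve

The pattern: move the first character to the end.
Applying that to "eoxrdlzjtv" gives "oxrdlzjtve".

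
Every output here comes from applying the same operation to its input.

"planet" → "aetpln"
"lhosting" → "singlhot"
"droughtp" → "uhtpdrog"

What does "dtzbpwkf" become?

bwkfdtzp

What's happening: swap the front and back halves of the string, then swap the first and last characters.
Working it through for "dtzbpwkf": intermediate "pwkfdtzb", final "bwkfdtzp".
(Check on "droughtp": → "ghtpdrou" → "uhtpdrog" ✓)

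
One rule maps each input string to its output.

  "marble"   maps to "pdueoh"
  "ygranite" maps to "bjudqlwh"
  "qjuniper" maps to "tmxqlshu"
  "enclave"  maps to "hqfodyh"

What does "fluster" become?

ioxvwhu

Rule — shift every letter 3 places forward in the alphabet (wrapping around).
Applying that to "fluster" gives "ioxvwhu".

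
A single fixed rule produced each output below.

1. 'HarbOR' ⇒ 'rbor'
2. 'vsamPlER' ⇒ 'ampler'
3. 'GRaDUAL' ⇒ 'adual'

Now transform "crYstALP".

The rule is to delete the first 2 characters, then convert every letter to lowercase.
Working it through for "crYstALP": intermediate "YstALP", final "ystalp".

ystalp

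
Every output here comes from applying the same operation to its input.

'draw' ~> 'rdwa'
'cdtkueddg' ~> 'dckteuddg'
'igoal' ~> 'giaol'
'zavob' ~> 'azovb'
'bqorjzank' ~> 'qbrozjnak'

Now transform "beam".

Each output is the input with this applied: swap each adjacent pair of characters (1↔2, 3↔4, ...).
So "beam" becomes "ebma".

ebma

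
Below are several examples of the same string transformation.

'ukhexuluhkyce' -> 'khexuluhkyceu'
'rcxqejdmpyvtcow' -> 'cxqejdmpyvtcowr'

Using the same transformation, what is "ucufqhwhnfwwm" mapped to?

The rule is to move the first character to the end.
"ucufqhwhnfwwm" → "cufqhwhnfwwmu".

cufqhwhnfwwmu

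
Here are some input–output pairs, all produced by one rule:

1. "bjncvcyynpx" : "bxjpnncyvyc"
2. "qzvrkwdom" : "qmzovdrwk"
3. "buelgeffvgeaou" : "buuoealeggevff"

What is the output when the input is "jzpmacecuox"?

The transformation: take characters alternately from the front and the back (1st, last, 2nd, 2nd-last, ...).
For "jzpmacecuox" the result is "jxzopumcaec".

jxzopumcaec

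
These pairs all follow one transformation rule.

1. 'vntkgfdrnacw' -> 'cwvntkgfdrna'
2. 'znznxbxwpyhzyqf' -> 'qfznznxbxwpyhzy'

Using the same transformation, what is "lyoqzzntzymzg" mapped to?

zglyoqzzntzym

In each case the input is transformed by: move the last 2 characters to the front (rotate right by 2).
"lyoqzzntzymzg" → "zglyoqzzntzym".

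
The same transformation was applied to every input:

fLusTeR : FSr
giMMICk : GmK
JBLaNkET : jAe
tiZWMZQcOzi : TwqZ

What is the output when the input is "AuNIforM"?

aiR

The rule is to keep one character in every 3, starting at position 1 (positions 1st, 4th, 7th, ...), then flip the case of every letter.
For "AuNIforM", step one produces "AIr"; step two turns that into "aiR".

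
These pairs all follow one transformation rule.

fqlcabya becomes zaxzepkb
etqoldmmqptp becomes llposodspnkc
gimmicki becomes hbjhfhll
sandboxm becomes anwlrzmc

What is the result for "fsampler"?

okdqerzl

The rule is to swap the front and back halves of the string, then shift every letter 1 place backward in the alphabet (wrapping around).
On "fsampler" that produces "okdqerzl".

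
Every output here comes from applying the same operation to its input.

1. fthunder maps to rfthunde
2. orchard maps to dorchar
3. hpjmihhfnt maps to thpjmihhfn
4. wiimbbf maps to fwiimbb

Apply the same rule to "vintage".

evintag

What's happening: move the last character to the front.
Applying that to "vintage" gives "evintag".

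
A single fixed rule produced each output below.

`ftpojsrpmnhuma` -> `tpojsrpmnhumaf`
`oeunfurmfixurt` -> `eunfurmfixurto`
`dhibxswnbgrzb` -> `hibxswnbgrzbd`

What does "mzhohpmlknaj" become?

In each case the input is transformed by: move the first character to the end.
For "mzhohpmlknaj" the result is "zhohpmlknajm".

zhohpmlknajm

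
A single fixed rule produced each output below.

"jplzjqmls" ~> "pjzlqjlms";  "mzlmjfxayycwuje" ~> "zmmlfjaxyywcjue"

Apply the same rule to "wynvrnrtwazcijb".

Rule — swap each adjacent pair of characters (1↔2, 3↔4, ...).
Doing the same to "wynvrnrtwazcijb": "ywvnnrtrawczjib".

ywvnnrtrawczjib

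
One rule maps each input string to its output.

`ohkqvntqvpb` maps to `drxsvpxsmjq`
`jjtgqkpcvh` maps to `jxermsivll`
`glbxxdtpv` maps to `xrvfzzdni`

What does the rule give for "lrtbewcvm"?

oxeygdvtn

The pattern: reverse the string, then shift every letter 2 places forward in the alphabet (wrapping around).
For "lrtbewcvm", step one produces "mvcwebtrl"; step two turns that into "oxeygdvtn".
(Check on "jjtgqkpcvh": → "hvcpkqgtjj" → "jxermsivll" ✓)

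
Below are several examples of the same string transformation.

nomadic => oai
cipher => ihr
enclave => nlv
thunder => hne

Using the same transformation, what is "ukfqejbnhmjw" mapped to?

In each case the input is transformed by: keep every other character starting from the second (positions 2nd, 4th, 6th, ...).
For "ukfqejbnhmjw" the result is "kqjnmw".

kqjnmw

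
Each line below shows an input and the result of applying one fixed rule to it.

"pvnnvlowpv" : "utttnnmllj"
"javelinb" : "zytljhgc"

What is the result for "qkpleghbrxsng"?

What's happening: shift every letter 2 places backward in the alphabet (wrapping around), then sort the characters into reverse alphabetical order.
So "qkpleghbrxsng" becomes "zvqponljifeec".

zvqponljifeec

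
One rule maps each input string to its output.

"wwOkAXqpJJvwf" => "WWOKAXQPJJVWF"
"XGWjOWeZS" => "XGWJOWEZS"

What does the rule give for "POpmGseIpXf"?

POPMGSEIPXF

Rule — convert every letter to uppercase.
Doing the same to "POpmGseIpXf": "POPMGSEIPXF".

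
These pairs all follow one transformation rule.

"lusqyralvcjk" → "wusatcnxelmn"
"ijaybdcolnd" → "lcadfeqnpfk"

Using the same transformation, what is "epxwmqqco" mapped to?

rzyosseqg

The transformation: shift every letter 2 places forward in the alphabet (wrapping around), then move the first character to the end.
Starting from "epxwmqqco": after the first operation, "grzyosseq"; after the second, "rzyosseqg".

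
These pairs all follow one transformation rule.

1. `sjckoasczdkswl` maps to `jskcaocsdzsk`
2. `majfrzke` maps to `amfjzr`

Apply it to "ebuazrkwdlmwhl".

Looking at the pairs, the operation is to swap each adjacent pair of characters (1↔2, 3↔4, ...), then delete the last 2 characters.
For "ebuazrkwdlmwhl", step one produces "beaurzwkldwmlh"; step two turns that into "beaurzwkldwm".

beaurzwkldwm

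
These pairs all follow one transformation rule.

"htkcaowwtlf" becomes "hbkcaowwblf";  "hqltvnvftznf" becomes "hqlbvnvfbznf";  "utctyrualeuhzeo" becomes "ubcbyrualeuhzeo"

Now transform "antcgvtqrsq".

The rule is to replace every "t" with "b".
On "antcgvtqrsq" that produces "anbcgvbqrsq".

anbcgvbqrsq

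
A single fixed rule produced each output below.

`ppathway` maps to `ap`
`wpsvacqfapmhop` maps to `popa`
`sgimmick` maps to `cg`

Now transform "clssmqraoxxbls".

xllm

Looking at the pairs, the operation is to swap the front and back halves of the string, then keep one character in every 3, starting at position 3 (positions 3rd, 6th, 9th, ...).
Working it through for "clssmqraoxxbls": intermediate "aoxxblsclssmqr", final "xllm".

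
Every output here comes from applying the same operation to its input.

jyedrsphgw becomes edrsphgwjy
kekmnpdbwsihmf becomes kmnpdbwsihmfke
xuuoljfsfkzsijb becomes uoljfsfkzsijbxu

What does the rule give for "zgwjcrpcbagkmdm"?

wjcrpcbagkmdmzg

Rule — move the first 2 characters to the end (rotate left by 2).
On "zgwjcrpcbagkmdm" that produces "wjcrpcbagkmdmzg".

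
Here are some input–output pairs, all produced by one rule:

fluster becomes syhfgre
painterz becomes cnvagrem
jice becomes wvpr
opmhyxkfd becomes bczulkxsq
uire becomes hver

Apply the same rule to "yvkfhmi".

Each output is the input with this applied: shift every letter 13 places forward in the alphabet (wrapping around) — i.e. ROT13.
"yvkfhmi" → "lixsuzv".

lixsuzv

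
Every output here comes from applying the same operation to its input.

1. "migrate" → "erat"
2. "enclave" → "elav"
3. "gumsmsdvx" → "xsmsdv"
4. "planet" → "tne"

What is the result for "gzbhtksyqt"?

The transformation: delete the first 3 characters, then move the last character to the front.
For "gzbhtksyqt", step one produces "htksyqt"; step two turns that into "thtksyq".

thtksyq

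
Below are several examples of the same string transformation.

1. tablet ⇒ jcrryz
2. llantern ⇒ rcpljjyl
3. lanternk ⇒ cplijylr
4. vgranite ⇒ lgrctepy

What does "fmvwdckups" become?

Each output is the input with this applied: shift every letter 2 places backward in the alphabet (wrapping around), then swap the front and back halves of the string.
"fmvwdckups" → "dktubaisnq" → "aisnqdktub".

aisnqdktub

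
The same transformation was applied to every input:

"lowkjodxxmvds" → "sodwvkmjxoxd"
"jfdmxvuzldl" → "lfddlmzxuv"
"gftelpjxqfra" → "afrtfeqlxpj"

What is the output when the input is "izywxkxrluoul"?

What's happening: take characters alternately from the front and the back (1st, last, 2nd, 2nd-last, ...), then delete the first character.
"izywxkxrluoul" → "ilzuyowuxlkrx" → "lzuyowuxlkrx".

lzuyowuxlkrx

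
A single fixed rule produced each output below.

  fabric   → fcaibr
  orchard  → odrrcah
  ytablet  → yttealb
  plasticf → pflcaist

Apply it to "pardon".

Each output is the input with this applied: take characters alternately from the front and the back (1st, last, 2nd, 2nd-last, ...).
Doing the same to "pardon": "pnaord".

pnaord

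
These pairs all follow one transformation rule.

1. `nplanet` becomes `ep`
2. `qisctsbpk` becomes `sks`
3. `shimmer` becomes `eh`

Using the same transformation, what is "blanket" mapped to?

el

Looking at the pairs, the operation is to move the first 3 characters to the end (rotate left by 3), then keep one character in every 3, starting at position 3 (positions 3rd, 6th, 9th, ...).
Starting from "blanket": after the first operation, "nketbla"; after the second, "el".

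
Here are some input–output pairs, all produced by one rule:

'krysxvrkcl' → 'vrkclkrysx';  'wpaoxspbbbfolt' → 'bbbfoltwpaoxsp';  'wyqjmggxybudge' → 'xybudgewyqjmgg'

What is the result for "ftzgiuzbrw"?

The pattern: swap the front and back halves of the string.
So "ftzgiuzbrw" becomes "uzbrwftzgi".

uzbrwftzgi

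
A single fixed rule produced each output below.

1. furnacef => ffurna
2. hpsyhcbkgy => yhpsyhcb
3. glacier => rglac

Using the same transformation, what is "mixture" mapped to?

The rule is to move the last 3 characters to the front (rotate right by 3), then delete the first 2 characters.
On "mixture": the first step gives "uremixt", and the second then gives "emixt".
(Check on "hpsyhcbkgy": → "kgyhpsyhcb" → "yhpsyhcb" ✓)

emixt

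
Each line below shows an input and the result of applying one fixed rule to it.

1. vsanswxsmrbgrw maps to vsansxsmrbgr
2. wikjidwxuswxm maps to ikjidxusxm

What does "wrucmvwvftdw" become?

rucmvvftd

In each case the input is transformed by: remove every "w".
For "wrucmvwvftdw" the result is "rucmvvftd".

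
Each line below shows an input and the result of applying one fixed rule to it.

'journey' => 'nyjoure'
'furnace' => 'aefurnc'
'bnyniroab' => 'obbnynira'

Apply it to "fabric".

In each case the input is transformed by: move the last 2 characters to the front (rotate right by 2), then swap the first and last characters.
For "fabric" the result is "rcfabi".

rcfabi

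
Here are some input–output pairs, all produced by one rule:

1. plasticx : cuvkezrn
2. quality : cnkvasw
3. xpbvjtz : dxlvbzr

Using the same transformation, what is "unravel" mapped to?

What's happening: move the first 2 characters to the end (rotate left by 2), then shift every letter 2 places forward in the alphabet (wrapping around).
On "unravel": the first step gives "ravelun", and the second then gives "tcxgnwp".

tcxgnwp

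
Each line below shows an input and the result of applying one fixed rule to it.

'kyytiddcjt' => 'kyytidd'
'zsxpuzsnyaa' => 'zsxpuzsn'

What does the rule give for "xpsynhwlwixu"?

Rule — delete the last 3 characters.
Applying that to "xpsynhwlwixu" gives "xpsynhwlw".

xpsynhwlw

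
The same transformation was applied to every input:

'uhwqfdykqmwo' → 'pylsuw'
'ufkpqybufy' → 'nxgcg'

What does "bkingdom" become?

Looking at the pairs, the operation is to keep every other character starting from the second (positions 2nd, 4th, 6th, ...), then shift every letter 8 places forward in the alphabet (wrapping around).
Doing the same to "bkingdom": "svlu".

svlu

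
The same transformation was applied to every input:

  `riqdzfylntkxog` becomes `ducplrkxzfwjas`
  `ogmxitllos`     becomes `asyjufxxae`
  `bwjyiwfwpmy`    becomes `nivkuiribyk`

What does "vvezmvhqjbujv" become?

hhqlyhtcvngvh

In each case the input is transformed by: shift every letter 12 places forward in the alphabet (wrapping around).
For "vvezmvhqjbujv" the result is "hhqlyhtcvngvh".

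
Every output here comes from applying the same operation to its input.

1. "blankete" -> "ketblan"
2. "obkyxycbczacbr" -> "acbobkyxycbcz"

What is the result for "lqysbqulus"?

ululqysbq

Looking at the pairs, the operation is to delete the last character, then move the last 3 characters to the front (rotate right by 3).
On "lqysbqulus": the first step gives "lqysbqulu", and the second then gives "ululqysbq".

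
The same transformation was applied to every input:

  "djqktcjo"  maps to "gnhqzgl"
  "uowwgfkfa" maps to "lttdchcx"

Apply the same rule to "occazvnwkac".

In each case the input is transformed by: delete the first character, then shift every letter 3 places backward in the alphabet (wrapping around).
Applying both steps to "occazvnwkac": "ccazvnwkac", then "zzxwskthxz".

zzxwskthxz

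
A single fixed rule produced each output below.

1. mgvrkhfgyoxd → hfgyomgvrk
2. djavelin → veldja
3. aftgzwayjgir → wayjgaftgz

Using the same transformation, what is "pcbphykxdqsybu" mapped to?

What's happening: delete the last 2 characters, then swap the front and back halves of the string.
Working it through for "pcbphykxdqsybu": intermediate "pcbphykxdqsy", final "kxdqsypcbphy".

kxdqsypcbphy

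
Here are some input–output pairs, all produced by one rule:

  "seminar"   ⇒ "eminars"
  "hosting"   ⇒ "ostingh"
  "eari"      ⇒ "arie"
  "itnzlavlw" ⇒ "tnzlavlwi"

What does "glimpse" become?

limpseg

The rule is to move the first character to the end.
For "glimpse" the result is "limpseg".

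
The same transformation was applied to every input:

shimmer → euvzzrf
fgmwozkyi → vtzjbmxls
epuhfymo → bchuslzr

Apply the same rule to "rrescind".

The pattern: swap the first and last characters, then shift every letter 13 places forward in the alphabet (wrapping around) — i.e. ROT13.
On "rrescind": the first step gives "drescinr", and the second then gives "qerfpvae".

qerfpvae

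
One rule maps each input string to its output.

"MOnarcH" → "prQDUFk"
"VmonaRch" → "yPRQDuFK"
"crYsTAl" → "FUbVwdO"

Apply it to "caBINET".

In each case the input is transformed by: flip the case of every letter, then shift every letter 3 places forward in the alphabet (wrapping around).
For "caBINET", step one produces "CAbinet"; step two turns that into "FDelqhw".

FDelqhw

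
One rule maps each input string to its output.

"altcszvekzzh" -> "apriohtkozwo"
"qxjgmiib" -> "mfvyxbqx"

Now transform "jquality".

fypjxani

What's happening: swap each adjacent pair of characters (1↔2, 3↔4, ...), then shift every letter 11 places backward in the alphabet (wrapping around).
Applying both steps to "jquality": "qjauilyt", then "fypjxani".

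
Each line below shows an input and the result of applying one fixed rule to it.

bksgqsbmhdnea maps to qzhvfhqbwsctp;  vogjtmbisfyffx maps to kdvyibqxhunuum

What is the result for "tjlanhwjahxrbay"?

Each output is the input with this applied: shift every letter 11 places backward in the alphabet (wrapping around).
For "tjlanhwjahxrbay" the result is "iyapcwlypwmgqpn".

iyapcwlypwmgqpn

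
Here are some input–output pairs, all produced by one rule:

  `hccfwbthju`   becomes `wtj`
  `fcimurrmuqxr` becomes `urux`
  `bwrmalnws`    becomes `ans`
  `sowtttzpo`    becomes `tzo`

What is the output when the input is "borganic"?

ai

Rule — delete the first 3 characters, then keep every other character starting from the second (positions 2nd, 4th, 6th, ...).
On "borganic" that produces "ai".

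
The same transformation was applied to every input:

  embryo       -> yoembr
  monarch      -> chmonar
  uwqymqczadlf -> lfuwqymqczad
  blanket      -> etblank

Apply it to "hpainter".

The transformation: move the last 2 characters to the front (rotate right by 2).
Doing the same to "hpainter": "erhpaint".

erhpaint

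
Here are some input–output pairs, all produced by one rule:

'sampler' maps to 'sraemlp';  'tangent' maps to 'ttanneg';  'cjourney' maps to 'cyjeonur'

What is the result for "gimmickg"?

Looking at the pairs, the operation is to take characters alternately from the front and the back (1st, last, 2nd, 2nd-last, ...).
Doing the same to "gimmickg": "ggikmcmi".

ggikmcmi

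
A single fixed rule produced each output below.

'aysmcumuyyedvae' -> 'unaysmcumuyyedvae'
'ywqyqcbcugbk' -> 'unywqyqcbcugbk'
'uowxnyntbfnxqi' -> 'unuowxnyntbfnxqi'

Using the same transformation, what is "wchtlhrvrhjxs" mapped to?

unwchtlhrvrhjxs

Each output is the input with this applied: prepend "un".
For "wchtlhrvrhjxs" the result is "unwchtlhrvrhjxs".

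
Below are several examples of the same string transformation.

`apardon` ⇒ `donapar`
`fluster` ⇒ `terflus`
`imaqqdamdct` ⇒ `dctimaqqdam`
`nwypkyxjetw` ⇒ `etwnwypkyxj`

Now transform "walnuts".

Rule — move the last 3 characters to the front (rotate right by 3).
"walnuts" → "utswaln".

utswaln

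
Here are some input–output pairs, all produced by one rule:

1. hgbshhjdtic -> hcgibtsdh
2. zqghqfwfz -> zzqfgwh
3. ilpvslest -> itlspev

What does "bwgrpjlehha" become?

The rule is to take characters alternately from the front and the back (1st, last, 2nd, 2nd-last, ...), then delete the last 2 characters.
Working it through for "bwgrpjlehha": intermediate "bawhghreplj", final "bawhghrep".

bawhghrep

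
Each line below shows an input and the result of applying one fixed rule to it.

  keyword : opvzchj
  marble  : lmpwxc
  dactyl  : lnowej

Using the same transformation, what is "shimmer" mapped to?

pstxxcd

The transformation: sort the characters into alphabetical order, then shift every letter 11 places forward in the alphabet (wrapping around).
"shimmer" → "ehimmrs" → "pstxxcd".
(Check on "dactyl": → "acdlty" → "lnowej" ✓)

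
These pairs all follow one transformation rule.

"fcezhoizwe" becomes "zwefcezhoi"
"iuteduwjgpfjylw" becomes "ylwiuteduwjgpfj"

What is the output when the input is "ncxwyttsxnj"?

xnjncxwytts

What's happening: move the last 3 characters to the front (rotate right by 3).
So "ncxwyttsxnj" becomes "xnjncxwytts".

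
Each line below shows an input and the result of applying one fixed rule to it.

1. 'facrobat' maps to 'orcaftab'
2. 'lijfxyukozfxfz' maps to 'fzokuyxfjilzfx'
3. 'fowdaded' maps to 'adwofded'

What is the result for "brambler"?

bmarbrel

The transformation: move the last 3 characters to the front (rotate right by 3), then reverse the string.
For "brambler", step one produces "lerbramb"; step two turns that into "bmarbrel".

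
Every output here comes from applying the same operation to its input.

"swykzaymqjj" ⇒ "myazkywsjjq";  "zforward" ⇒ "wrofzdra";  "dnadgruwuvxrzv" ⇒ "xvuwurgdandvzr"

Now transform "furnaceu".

Rule — move the last 3 characters to the front (rotate right by 3), then reverse the string.
Starting from "furnaceu": after the first operation, "ceufurna"; after the second, "anrufuec".

anrufuec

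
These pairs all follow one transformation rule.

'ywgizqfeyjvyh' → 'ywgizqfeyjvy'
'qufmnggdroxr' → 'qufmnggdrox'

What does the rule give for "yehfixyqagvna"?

yehfixyqagvn

In each case the input is transformed by: delete the last character.
So "yehfixyqagvna" becomes "yehfixyqagvn".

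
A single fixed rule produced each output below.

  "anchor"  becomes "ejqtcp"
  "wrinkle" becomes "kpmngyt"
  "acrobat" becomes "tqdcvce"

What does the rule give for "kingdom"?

pifqomk

Looking at the pairs, the operation is to shift every letter 2 places forward in the alphabet (wrapping around), then move the first 2 characters to the end (rotate left by 2).
Working it through for "kingdom": intermediate "mkpifqo", final "pifqomk".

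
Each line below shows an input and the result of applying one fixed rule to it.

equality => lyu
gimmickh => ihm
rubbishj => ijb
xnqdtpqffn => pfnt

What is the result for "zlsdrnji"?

What's happening: swap the front and back halves of the string, then keep one character in every 3, starting at position 1 (positions 1st, 4th, 7th, ...).
For "zlsdrnji", step one produces "rnjizlsd"; step two turns that into "ris".

ris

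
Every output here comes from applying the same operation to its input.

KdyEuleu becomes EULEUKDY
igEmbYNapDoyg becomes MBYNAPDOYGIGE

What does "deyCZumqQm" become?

The pattern: move the first 3 characters to the end (rotate left by 3), then convert every letter to uppercase.
Applying both steps to "deyCZumqQm": "CZumqQmdey", then "CZUMQQMDEY".
(Check on "igEmbYNapDoyg": → "mbYNapDoygigE" → "MBYNAPDOYGIGE" ✓)

CZUMQQMDEY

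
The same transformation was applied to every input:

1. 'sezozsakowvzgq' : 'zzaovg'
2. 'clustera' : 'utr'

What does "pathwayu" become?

twy

The rule is to delete the first character, then keep every other character starting from the second (positions 2nd, 4th, 6th, ...).
For "pathwayu" the result is "twy".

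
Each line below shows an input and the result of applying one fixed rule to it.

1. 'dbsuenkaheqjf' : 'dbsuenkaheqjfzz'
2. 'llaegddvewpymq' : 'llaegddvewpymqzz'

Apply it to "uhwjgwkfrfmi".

The transformation: append "zz".
On "uhwjgwkfrfmi" that produces "uhwjgwkfrfmizz".

uhwjgwkfrfmizz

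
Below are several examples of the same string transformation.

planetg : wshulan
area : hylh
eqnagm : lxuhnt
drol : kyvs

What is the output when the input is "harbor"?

The pattern: shift every letter 7 places forward in the alphabet (wrapping around).
For "harbor" the result is "ohyivy".

ohyivy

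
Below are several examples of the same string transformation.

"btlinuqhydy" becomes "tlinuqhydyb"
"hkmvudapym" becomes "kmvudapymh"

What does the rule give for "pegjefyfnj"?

Rule — move the first character to the end.
Doing the same to "pegjefyfnj": "egjefyfnjp".

egjefyfnjp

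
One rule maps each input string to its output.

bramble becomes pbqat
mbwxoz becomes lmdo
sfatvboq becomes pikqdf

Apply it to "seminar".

The rule is to delete the first 2 characters, then shift every letter 11 places backward in the alphabet (wrapping around).
Applying both steps to "seminar": "minar", then "bxcpg".

bxcpg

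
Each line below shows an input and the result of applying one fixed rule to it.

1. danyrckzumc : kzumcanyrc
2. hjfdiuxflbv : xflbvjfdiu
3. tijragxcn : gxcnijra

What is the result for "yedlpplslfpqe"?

slfpqeedlppl

Each output is the input with this applied: delete the first character, then swap the front and back halves of the string.
On "yedlpplslfpqe": the first step gives "edlpplslfpqe", and the second then gives "slfpqeedlppl".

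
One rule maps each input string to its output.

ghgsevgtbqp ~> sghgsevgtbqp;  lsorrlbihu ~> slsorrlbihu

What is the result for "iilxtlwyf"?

Rule — prepend "s".
Doing the same to "iilxtlwyf": "siilxtlwyf".

siilxtlwyf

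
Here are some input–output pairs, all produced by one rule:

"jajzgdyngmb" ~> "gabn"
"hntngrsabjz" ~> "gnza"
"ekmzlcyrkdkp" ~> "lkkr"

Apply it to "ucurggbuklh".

Each output is the input with this applied: keep one character in every 3, starting at position 2 (positions 2nd, 5th, 8th, ...), then swap each adjacent pair of characters (1↔2, 3↔4, ...).
On "ucurggbuklh": the first step gives "cguh", and the second then gives "gchu".
(Check on "jajzgdyngmb": → "agnb" → "gabn" ✓)

gchu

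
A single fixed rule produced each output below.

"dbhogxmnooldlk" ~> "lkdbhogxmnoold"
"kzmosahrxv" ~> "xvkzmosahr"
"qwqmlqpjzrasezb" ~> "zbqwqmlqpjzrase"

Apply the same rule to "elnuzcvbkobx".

bxelnuzcvbko

The rule is to move the last 2 characters to the front (rotate right by 2).
"elnuzcvbkobx" → "bxelnuzcvbko".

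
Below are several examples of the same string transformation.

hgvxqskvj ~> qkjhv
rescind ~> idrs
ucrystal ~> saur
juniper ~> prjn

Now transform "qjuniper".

iequ

Rule — keep every other character starting from the first (positions 1st, 3rd, 5th, ...), then move the first 2 characters to the end (rotate left by 2).
Applying both steps to "qjuniper": "quie", then "iequ".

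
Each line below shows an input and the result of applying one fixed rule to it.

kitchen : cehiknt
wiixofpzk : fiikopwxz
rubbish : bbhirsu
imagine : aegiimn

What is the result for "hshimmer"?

ehhimmrs

The transformation: sort the characters into alphabetical order.
For "hshimmer" the result is "ehhimmrs".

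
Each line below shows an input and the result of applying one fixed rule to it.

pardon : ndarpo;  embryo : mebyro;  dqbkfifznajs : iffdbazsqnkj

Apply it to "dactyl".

Looking at the pairs, the operation is to sort the characters into reverse alphabetical order, then swap the front and back halves of the string.
Applying that to "dactyl" gives "dcaytl".

dcaytl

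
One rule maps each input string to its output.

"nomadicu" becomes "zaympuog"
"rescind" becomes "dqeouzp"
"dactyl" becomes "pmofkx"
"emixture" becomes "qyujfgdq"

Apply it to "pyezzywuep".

bkqllkigqb

Rule — shift every letter 12 places forward in the alphabet (wrapping around).
Applying that to "pyezzywuep" gives "bkqllkigqb".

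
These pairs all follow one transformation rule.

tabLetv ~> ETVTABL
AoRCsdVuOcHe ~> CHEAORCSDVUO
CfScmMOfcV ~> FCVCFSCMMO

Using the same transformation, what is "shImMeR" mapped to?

MERSHIM

Each output is the input with this applied: move the last 3 characters to the front (rotate right by 3), then convert every letter to uppercase.
Working it through for "shImMeR": intermediate "MeRshIm", final "MERSHIM".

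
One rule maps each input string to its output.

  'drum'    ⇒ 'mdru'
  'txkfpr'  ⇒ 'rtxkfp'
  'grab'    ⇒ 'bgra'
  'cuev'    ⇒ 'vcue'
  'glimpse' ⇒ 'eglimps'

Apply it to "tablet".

What's happening: move the last character to the front.
So "tablet" becomes "ttable".

ttable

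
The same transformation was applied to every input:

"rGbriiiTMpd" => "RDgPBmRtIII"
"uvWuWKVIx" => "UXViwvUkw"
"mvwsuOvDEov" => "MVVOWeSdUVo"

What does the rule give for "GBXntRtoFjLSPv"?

Looking at the pairs, the operation is to take characters alternately from the front and the back (1st, last, 2nd, 2nd-last, ...), then flip the case of every letter.
"GBXntRtoFjLSPv" → "gVbpxsNlTJrfTO".
(Check on "uvWuWKVIx": → "uxvIWVuKW" → "UXViwvUkw" ✓)

gVbpxsNlTJrfTO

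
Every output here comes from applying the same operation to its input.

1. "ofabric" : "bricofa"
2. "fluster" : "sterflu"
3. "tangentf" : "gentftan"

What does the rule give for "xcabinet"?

The transformation: move the first 3 characters to the end (rotate left by 3).
Applying that to "xcabinet" gives "binetxca".

binetxca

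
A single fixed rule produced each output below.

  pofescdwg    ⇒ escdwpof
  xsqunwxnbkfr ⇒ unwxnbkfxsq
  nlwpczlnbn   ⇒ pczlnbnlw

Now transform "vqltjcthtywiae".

Rule — delete the last character, then move the first 3 characters to the end (rotate left by 3).
For "vqltjcthtywiae" the result is "tjcthtywiavql".

tjcthtywiavql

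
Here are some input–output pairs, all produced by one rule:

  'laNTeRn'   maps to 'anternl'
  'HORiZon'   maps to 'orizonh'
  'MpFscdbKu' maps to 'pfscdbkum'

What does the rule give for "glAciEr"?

The transformation: move the first character to the end, then convert every letter to lowercase.
Starting from "glAciEr": after the first operation, "lAciErg"; after the second, "lacierg".

lacierg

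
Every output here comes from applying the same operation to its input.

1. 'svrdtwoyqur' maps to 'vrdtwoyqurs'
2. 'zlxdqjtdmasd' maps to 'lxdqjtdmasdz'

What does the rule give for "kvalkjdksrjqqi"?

valkjdksrjqqik

The pattern: move the first character to the end.
Applying that to "kvalkjdksrjqqi" gives "valkjdksrjqqik".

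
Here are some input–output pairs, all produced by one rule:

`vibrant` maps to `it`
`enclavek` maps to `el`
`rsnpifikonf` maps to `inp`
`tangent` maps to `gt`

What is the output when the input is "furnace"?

er

In each case the input is transformed by: sort the characters into alphabetical order, then keep one character in every 3, starting at position 3 (positions 3rd, 6th, 9th, ...).
"furnace" → "acefnru" → "er".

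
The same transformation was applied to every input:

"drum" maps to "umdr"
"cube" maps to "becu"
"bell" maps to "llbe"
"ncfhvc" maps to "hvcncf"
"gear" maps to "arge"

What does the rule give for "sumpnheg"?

The pattern: swap the front and back halves of the string.
Applying that to "sumpnheg" gives "nhegsump".

nhegsump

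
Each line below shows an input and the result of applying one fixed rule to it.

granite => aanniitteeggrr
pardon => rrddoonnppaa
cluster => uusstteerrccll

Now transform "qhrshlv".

The transformation: move the first 2 characters to the end (rotate left by 2), then double every character.
So "qhrshlv" becomes "rrsshhllvvqqhh".

rrsshhllvvqqhh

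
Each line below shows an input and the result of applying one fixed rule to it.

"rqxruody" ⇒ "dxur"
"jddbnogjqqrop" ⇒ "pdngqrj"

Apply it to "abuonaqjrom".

munqra

The pattern: keep every other character starting from the first (positions 1st, 3rd, 5th, ...), then swap the first and last characters.
Starting from "abuonaqjrom": after the first operation, "aunqrm"; after the second, "munqra".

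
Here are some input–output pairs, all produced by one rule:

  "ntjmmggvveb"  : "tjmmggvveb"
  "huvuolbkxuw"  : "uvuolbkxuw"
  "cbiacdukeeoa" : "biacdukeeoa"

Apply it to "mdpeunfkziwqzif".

dpeunfkziwqzif

Each output is the input with this applied: delete the first character.
For "mdpeunfkziwqzif" the result is "dpeunfkziwqzif".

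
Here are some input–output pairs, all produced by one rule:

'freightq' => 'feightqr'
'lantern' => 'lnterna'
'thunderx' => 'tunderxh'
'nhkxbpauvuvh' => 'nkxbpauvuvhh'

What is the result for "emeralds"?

What's happening: move the first character to the end, then swap the first and last characters.
Working it through for "emeralds": intermediate "meraldse", final "eeraldsm".

eeraldsm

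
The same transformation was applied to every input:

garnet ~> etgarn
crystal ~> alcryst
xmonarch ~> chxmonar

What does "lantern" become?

rnlante

What's happening: move the last 2 characters to the front (rotate right by 2).
"lantern" → "rnlante".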